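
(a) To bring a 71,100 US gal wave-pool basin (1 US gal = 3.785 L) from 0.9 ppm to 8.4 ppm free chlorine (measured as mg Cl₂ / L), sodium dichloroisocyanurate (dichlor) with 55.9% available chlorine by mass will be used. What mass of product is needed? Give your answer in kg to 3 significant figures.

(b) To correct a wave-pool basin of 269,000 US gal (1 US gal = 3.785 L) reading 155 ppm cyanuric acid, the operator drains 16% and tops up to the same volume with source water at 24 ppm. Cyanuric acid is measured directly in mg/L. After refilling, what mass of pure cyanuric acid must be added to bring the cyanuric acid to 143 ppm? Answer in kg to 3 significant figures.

(a) 3.61 kg; (b) 9.12 kg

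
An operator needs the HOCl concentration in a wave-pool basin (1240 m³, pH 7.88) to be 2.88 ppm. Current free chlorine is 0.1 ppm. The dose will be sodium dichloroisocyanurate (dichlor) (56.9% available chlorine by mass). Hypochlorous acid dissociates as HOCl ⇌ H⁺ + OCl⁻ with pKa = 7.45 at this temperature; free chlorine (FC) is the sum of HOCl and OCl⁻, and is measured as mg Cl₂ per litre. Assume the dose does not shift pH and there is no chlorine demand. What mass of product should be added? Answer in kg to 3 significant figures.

23.0 kg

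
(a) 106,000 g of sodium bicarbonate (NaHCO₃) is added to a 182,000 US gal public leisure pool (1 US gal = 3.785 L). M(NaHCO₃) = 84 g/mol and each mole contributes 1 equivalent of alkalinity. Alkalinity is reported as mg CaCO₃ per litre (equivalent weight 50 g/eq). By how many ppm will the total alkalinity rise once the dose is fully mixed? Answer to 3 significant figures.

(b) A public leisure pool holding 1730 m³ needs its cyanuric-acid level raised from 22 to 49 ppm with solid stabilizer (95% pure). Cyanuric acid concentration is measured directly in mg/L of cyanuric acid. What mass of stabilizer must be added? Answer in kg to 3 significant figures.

(a) Volume: 182,000 US gal × 3.785 L/gal = 688,870 L.
(a) Moles of NaHCO₃: 106,000 g ÷ 84 g/mol = 1262 mol → 1262 eq of alkalinity.
(a) As CaCO₃: 1262 eq × 50 g/eq = 63,100 g.
(a) Rise: 63,100 g / 688,870 L × 1000 = 91.59 mg/L.

(b) Volume: 1730 m³ = 1,730,000 L.
(b) CYA to add: (49 − 22) = 27 mg/L × 1,730,000 L = 46,710 g cyanuric acid.
(b) At 95% purity: 46,710 / 0.95 = 49,170 g product.

(a) 91.6 ppm; (b) 49.2 kg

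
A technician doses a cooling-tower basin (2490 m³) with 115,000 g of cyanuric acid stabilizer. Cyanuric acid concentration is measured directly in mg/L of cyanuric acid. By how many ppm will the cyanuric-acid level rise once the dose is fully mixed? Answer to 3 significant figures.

46.2 ppm

Volume: 2490 m³ = 2,490,000 L.
Rise: 115,000 g / 2,490,000 L × 1000 = 46.18 mg/L.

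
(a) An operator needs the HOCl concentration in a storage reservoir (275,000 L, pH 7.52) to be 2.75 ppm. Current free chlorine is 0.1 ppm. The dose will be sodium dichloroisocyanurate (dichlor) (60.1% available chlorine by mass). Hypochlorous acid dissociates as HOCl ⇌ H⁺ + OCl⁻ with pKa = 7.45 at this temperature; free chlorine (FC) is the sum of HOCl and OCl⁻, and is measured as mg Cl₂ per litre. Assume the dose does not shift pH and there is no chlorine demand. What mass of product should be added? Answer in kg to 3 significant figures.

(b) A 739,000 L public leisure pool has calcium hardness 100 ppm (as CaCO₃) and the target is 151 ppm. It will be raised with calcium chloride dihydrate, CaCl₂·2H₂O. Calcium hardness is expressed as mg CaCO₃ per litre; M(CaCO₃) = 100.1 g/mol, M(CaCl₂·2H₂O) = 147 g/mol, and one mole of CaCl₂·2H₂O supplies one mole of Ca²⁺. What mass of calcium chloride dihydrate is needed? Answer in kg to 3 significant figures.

(a) 2.69 kg; (b) 55.3 kg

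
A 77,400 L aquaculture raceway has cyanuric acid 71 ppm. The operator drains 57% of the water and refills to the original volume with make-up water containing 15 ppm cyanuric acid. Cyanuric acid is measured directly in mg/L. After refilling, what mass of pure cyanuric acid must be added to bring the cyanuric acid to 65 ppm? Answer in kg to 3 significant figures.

2.01 kg

After draining 57% and refilling: 71 × 0.43 + 15 × 0.57 = 39.08 ppm.
Deficit to target: 65 − 39.08 = 25.92 mg/L.
Mass: 25.92 mg/L × 77,400 L = 2006 g cyanuric acid.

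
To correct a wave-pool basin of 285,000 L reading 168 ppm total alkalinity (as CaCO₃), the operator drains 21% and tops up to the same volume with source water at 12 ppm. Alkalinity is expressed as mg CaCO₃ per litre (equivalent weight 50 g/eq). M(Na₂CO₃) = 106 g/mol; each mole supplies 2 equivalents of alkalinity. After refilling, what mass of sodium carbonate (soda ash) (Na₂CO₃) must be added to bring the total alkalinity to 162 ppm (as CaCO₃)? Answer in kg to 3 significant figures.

8.08 kg

After draining 21% and refilling: 168 × 0.79 + 12 × 0.21 = 135.24 ppm.
Deficit to target: 162 − 135.24 = 26.76 mg/L.
As CaCO₃: 26.76 mg/L × 285,000 L = 7627 g; ÷ 50 g/eq ÷ 2 = 76.27 mol Na₂CO₃.
Mass: 76.27 × 106 = 8084 g.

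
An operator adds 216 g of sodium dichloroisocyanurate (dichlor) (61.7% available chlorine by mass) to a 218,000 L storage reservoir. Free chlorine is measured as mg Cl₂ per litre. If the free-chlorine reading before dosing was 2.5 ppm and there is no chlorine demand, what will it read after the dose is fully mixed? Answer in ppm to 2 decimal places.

3.11 ppm

Available chlorine delivered: 216 g × 0.617 = 133.3 g as Cl₂.
Concentration rise: 133.3 g / 218,000 L = 0.6113 mg/L = 0.61 ppm.
Final FC: 2.5 + 0.61 = 3.11 ppm.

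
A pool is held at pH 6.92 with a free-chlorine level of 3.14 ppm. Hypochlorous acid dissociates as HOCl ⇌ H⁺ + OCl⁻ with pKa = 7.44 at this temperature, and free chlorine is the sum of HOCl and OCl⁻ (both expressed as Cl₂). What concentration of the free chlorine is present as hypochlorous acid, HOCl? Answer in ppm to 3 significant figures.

[OCl⁻]/[HOCl] = 10^(pH − pKa) = 10^(6.92 − 7.44) = 10^-0.52 = 0.302.
Fraction as HOCl = 1 / (1 + 0.302) = 0.7681.
HOCl = 0.7681 × 3.14 ppm = 2.412 ppm.

2.41 ppm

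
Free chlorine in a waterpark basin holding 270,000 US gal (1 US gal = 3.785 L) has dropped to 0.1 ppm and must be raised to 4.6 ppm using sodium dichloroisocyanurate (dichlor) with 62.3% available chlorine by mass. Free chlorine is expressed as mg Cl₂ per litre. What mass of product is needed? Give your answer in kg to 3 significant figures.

Volume: 270,000 US gal × 3.785 L/gal = 1,021,950 L.
Chlorine deficit: 4.6 − 0.1 = 4.5 ppm = 4.5 mg/L as Cl₂.
Cl₂ equivalent needed: 4.5 mg/L × 1,021,950 L = 4,599,000 mg = 4599 g.
Product at 62.3% available chlorine: 4599 / 0.623 = 7382 g.

7.38 kg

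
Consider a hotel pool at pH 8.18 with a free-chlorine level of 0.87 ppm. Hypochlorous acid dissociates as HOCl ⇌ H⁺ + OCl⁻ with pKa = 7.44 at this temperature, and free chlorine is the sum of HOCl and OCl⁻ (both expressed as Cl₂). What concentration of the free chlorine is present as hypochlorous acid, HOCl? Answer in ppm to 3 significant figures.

0.134 ppm

[OCl⁻]/[HOCl] = 10^(pH − pKa) = 10^(8.18 − 7.44) = 10^0.74 = 5.495.
Fraction as HOCl = 1 / (1 + 5.495) = 0.154.
HOCl = 0.154 × 0.87 ppm = 0.1339 ppm.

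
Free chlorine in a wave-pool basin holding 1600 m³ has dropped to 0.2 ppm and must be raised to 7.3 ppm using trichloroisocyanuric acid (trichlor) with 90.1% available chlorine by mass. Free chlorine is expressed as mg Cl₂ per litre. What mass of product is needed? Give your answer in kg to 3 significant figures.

12.6 kg

Volume: 1600 m³ = 1,600,000 L.
Chlorine deficit: 7.3 − 0.2 = 7.1 ppm = 7.1 mg/L as Cl₂.
Cl₂ equivalent needed: 7.1 mg/L × 1,600,000 L = 11,360,000 mg = 11,360 g.
Product at 90.1% available chlorine: 11,360 / 0.901 = 12,610 g.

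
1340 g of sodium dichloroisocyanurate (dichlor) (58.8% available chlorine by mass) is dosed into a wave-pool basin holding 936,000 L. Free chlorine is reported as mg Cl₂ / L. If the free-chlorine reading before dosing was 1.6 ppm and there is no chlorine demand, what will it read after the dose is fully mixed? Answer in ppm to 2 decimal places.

Available chlorine delivered: 1340 g × 0.588 = 787.9 g as Cl₂.
Concentration rise: 787.9 g / 936,000 L = 0.8418 mg/L = 0.84 ppm.
Final FC: 1.6 + 0.84 = 2.44 ppm.

2.44 ppm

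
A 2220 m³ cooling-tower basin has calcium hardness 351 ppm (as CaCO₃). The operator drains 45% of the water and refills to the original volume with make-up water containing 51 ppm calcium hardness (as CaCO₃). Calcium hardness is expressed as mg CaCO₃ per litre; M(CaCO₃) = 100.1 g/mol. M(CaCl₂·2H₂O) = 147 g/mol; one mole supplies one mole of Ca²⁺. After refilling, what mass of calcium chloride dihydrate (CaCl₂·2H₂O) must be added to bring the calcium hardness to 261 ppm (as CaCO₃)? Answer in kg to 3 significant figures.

Volume: 2220 m³ = 2,220,000 L.
After draining 45% and refilling: 351 × 0.55 + 51 × 0.45 = 216 ppm.
Deficit to target: 261 − 216 = 45 mg/L.
As CaCO₃: 45 mg/L × 2,220,000 L = 99,900 g; ÷ 100.1 = 998 mol Ca²⁺.
Mass: 998 × 147 = 146,700 g.

147 kg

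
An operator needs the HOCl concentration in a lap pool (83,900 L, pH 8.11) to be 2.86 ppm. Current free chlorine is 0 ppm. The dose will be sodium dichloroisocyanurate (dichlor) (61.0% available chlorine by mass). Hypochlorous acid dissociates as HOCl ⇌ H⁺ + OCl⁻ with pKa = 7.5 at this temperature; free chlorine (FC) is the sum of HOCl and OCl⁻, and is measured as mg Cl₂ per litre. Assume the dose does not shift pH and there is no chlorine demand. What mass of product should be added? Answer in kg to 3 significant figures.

[OCl⁻]/[HOCl] = 10^(pH − pKa) = 10^(8.11 − 7.5) = 4.074; fraction as HOCl = 1/(1 + 4.074) = 0.1971.
Free chlorine required for 2.86 ppm HOCl: 2.86 / 0.1971 = 14.51 ppm.
FC to add: 14.51 − 0 = 14.51 mg/L as Cl₂.
Cl₂ equivalent: 14.51 mg/L × 83,900 L = 1217 g.
Product at 61.0% available Cl: 1217 / 0.61 = 1996 g.

2.00 kg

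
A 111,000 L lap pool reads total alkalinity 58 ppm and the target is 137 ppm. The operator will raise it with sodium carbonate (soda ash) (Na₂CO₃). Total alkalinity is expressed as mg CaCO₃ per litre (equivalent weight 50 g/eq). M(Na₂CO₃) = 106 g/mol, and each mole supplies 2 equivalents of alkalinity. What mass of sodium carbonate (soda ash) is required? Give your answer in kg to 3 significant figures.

Alkalinity to add: (137 − 58) = 79 mg/L as CaCO₃ × 111,000 L = 8769 g as CaCO₃.
Equivalents: 8769 g ÷ 50 g/eq = 175.4 eq.
Each mole of Na₂CO₃ supplies 2 eq, so 175.4 / 2 = 87.69 mol.
Mass: 87.69 mol × 106 g/mol = 9295 g.

9.30 kg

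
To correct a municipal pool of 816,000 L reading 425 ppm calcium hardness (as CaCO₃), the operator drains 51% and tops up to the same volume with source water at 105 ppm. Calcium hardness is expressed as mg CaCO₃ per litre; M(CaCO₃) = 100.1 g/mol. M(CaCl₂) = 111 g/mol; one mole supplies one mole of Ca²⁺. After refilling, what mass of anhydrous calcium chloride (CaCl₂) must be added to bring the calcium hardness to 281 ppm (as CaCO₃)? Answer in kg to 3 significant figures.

17.4 kg

After draining 51% and refilling: 425 × 0.49 + 105 × 0.51 = 261.8 ppm.
Deficit to target: 281 − 261.8 = 19.2 mg/L.
As CaCO₃: 19.2 mg/L × 816,000 L = 15,670 g; ÷ 100.1 = 156.5 mol Ca²⁺.
Mass: 156.5 × 111 = 17,370 g.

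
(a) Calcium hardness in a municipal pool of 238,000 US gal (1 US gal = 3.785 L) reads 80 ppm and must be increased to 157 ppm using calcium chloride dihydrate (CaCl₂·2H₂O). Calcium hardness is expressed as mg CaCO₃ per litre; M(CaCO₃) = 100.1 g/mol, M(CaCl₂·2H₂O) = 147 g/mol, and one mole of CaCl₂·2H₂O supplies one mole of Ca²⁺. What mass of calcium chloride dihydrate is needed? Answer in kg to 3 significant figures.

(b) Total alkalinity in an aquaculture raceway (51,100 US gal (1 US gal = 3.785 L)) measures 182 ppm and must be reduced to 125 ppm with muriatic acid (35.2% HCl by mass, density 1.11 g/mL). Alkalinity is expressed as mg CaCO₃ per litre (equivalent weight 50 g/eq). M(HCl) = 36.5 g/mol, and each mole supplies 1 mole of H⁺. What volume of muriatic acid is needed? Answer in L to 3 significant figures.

(a) 102 kg; (b) 20.6 L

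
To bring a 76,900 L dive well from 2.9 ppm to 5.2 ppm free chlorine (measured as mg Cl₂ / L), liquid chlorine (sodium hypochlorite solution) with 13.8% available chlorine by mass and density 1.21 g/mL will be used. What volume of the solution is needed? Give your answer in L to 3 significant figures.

1.06 L

Chlorine deficit: 5.2 − 2.9 = 2.3 ppm = 2.3 mg/L as Cl₂.
Cl₂ equivalent needed: 2.3 mg/L × 76,900 L = 176,900 mg = 176.9 g.
Product at 13.8% available chlorine: 176.9 / 0.138 = 1282 g.
Volume at density 1.21 g/mL: 1282 g ÷ 1.21 g/mL = 1059 mL.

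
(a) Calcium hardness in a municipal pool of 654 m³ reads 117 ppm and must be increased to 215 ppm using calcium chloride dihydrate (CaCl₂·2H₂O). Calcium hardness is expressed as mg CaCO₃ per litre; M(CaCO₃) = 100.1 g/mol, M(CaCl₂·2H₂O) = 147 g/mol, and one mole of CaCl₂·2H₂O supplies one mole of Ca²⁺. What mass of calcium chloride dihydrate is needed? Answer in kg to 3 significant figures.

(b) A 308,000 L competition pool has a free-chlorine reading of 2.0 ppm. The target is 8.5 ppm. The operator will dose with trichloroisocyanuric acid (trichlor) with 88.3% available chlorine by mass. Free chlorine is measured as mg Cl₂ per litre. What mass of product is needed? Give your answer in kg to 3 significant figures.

(a) 94.1 kg; (b) 2.27 kg

(a) Volume: 654 m³ = 654,000 L.
(a) Hardness to add: (215 − 117) = 98 mg/L as CaCO₃ × 654,000 L = 64,090 g as CaCO₃.
(a) Moles of Ca²⁺ (1 mol Ca²⁺ ≡ 1 mol CaCO₃): 64,090 / 100.1 g/mol = 640.3 mol.
(a) Mass of CaCl₂·2H₂O: 640.3 × 147 = 94,120 g.

(b) Chlorine deficit: 8.5 − 2.0 = 6.5 ppm = 6.5 mg/L as Cl₂.
(b) Cl₂ equivalent needed: 6.5 mg/L × 308,000 L = 2,002,000 mg = 2002 g.
(b) Product at 88.3% available chlorine: 2002 / 0.883 = 2267 g.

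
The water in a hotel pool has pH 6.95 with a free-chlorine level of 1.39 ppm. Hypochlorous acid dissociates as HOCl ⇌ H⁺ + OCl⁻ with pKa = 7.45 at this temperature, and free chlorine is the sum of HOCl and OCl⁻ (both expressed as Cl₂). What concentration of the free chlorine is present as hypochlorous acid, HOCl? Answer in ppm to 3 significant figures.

[OCl⁻]/[HOCl] = 10^(pH − pKa) = 10^(6.95 − 7.45) = 10^-0.50 = 0.3162.
Fraction as HOCl = 1 / (1 + 0.3162) = 0.7597.
HOCl = 0.7597 × 1.39 ppm = 1.056 ppm.

1.06 ppm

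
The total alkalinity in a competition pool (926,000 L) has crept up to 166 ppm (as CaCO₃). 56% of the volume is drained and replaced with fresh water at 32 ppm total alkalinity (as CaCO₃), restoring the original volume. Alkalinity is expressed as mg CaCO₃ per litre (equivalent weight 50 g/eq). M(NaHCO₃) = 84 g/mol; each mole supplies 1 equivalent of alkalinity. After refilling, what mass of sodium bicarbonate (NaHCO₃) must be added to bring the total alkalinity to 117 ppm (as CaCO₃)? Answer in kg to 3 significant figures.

After draining 56% and refilling: 166 × 0.44 + 32 × 0.56 = 90.96 ppm.
Deficit to target: 117 − 90.96 = 26.04 mg/L.
As CaCO₃: 26.04 mg/L × 926,000 L = 24,110 g; ÷ 50 g/eq ÷ 1 = 482.3 mol NaHCO₃.
Mass: 482.3 × 84 = 40,510 g.

40.5 kg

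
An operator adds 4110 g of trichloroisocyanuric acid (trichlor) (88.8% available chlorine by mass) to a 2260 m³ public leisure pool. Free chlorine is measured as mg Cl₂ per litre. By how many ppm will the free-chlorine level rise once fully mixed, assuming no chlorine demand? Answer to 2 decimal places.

1.61 ppm

Volume: 2260 m³ = 2,260,000 L.
Available chlorine delivered: 4110 g × 0.888 = 3650 g as Cl₂.
Concentration rise: 3650 g / 2,260,000 L = 1.615 mg/L = 1.61 ppm.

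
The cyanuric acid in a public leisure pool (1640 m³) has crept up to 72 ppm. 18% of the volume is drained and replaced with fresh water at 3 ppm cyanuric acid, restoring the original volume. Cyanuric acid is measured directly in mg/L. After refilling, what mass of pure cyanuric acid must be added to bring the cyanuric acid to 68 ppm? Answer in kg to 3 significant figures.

13.8 kg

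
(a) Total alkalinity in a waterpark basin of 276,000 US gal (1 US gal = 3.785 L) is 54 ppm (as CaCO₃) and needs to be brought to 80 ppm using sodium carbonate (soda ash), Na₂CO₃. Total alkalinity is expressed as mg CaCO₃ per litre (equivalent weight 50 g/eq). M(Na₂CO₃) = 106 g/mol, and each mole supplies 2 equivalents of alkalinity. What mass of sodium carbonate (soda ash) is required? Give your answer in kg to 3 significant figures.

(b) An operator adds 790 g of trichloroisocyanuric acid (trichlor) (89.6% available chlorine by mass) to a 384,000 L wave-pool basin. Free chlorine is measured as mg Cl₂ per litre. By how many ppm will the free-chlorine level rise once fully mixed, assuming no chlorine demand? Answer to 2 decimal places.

(a) Volume: 276,000 US gal × 3.785 L/gal = 1,044,660 L.
(a) Alkalinity to add: (80 − 54) = 26 mg/L as CaCO₃ × 1,044,660 L = 27,160 g as CaCO₃.
(a) Equivalents: 27,160 g ÷ 50 g/eq = 543.2 eq.
(a) Each mole of Na₂CO₃ supplies 2 eq, so 543.2 / 2 = 271.6 mol.
(a) Mass: 271.6 mol × 106 g/mol = 28,790 g.

(b) Available chlorine delivered: 790 g × 0.896 = 707.8 g as Cl₂.
(b) Concentration rise: 707.8 g / 384,000 L = 1.843 mg/L = 1.84 ppm.

(a) 28.8 kg; (b) 1.84 ppm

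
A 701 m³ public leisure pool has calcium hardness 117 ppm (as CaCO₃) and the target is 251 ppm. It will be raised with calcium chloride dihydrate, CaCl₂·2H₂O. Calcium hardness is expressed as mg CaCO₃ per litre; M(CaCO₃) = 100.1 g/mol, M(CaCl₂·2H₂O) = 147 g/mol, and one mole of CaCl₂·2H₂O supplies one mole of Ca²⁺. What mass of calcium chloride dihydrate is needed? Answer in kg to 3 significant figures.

Volume: 701 m³ = 701,000 L.
Hardness to add: (251 − 117) = 134 mg/L as CaCO₃ × 701,000 L = 93,930 g as CaCO₃.
Moles of Ca²⁺ (1 mol Ca²⁺ ≡ 1 mol CaCO₃): 93,930 / 100.1 g/mol = 938.4 mol.
Mass of CaCl₂·2H₂O: 938.4 × 147 = 137,900 g.

138 kg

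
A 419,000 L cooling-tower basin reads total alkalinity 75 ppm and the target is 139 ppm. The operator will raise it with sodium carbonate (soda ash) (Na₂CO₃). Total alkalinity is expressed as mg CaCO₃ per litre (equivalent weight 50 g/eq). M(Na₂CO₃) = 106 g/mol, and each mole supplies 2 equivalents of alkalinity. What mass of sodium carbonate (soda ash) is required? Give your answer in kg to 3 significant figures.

28.4 kg

Alkalinity to add: (139 − 75) = 64 mg/L as CaCO₃ × 419,000 L = 26,820 g as CaCO₃.
Equivalents: 26,820 g ÷ 50 g/eq = 536.3 eq.
Each mole of Na₂CO₃ supplies 2 eq, so 536.3 / 2 = 268.2 mol.
Mass: 268.2 mol × 106 g/mol = 28,420 g.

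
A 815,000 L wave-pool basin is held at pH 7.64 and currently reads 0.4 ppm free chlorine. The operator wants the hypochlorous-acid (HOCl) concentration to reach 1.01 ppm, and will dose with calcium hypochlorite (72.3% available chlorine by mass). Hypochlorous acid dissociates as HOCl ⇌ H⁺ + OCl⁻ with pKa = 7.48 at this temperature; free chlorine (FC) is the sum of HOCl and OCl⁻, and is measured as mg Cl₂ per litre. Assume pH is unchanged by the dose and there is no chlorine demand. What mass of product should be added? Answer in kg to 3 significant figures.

2.33 kg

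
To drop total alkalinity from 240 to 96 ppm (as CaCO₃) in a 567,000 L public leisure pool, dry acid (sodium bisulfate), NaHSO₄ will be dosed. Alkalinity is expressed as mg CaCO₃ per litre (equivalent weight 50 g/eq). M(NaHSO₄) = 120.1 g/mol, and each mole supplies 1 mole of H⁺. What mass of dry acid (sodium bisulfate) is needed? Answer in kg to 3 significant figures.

Alkalinity to neutralize: (240 − 96) = 144 mg/L as CaCO₃ × 567,000 L = 81,650 g as CaCO₃.
Equivalents of H⁺ required: 81,650 ÷ 50 g/eq = 1633 eq = 1633 mol NaHSO₄.
Mass of NaHSO₄: 1633 × 120.1 = 196,100 g.

196 kg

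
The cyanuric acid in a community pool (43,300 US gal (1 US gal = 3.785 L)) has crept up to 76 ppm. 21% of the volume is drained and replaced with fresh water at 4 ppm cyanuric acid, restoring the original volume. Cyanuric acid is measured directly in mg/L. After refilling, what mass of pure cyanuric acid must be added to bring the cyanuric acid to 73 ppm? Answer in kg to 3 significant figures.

1.99 kg

Volume: 43,300 US gal × 3.785 L/gal = 163,890 L.
After draining 21% and refilling: 76 × 0.79 + 4 × 0.21 = 60.88 ppm.
Deficit to target: 73 − 60.88 = 12.12 mg/L.
Mass: 12.12 mg/L × 163,890 L = 1986 g cyanuric acid.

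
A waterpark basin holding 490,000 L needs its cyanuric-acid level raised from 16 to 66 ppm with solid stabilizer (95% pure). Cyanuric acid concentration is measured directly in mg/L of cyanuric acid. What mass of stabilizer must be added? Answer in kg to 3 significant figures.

25.8 kg

CYA to add: (66 − 16) = 50 mg/L × 490,000 L = 24,500 g cyanuric acid.
At 95% purity: 24,500 / 0.95 = 25,790 g product.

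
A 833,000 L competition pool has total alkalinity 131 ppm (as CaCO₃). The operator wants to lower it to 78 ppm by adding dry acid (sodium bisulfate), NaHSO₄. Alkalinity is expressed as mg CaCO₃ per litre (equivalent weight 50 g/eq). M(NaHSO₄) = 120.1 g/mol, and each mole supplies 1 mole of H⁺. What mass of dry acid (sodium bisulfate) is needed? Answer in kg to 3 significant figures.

Alkalinity to neutralize: (131 − 78) = 53 mg/L as CaCO₃ × 833,000 L = 44,150 g as CaCO₃.
Equivalents of H⁺ required: 44,150 ÷ 50 g/eq = 883 eq = 883 mol NaHSO₄.
Mass of NaHSO₄: 883 × 120.1 = 106,000 g.

106 kg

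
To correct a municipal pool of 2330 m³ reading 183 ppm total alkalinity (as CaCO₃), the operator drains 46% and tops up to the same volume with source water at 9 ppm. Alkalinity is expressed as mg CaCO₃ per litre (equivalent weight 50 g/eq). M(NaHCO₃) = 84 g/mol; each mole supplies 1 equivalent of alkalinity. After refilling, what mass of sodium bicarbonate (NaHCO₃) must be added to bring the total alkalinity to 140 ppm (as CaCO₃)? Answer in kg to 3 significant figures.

Volume: 2330 m³ = 2,330,000 L.
After draining 46% and refilling: 183 × 0.54 + 9 × 0.46 = 102.96 ppm.
Deficit to target: 140 − 102.96 = 37.04 mg/L.
As CaCO₃: 37.04 mg/L × 2,330,000 L = 86,300 g; ÷ 50 g/eq ÷ 1 = 1726 mol NaHCO₃.
Mass: 1726 × 84 = 145,000 g.

145 kg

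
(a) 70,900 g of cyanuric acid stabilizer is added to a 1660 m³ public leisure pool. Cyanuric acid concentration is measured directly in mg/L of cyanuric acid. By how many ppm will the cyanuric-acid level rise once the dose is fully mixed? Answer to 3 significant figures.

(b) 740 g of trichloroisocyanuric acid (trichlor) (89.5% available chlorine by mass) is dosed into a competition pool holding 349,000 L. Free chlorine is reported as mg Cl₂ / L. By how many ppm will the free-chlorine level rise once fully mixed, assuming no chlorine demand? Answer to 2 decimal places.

(a) 42.7 ppm; (b) 1.90 ppm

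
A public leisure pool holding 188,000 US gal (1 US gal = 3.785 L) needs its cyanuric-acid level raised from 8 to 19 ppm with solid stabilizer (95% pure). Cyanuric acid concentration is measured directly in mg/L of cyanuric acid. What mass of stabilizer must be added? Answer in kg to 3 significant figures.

8.24 kg

Volume: 188,000 US gal × 3.785 L/gal = 711,580 L.
CYA to add: (19 − 8) = 11 mg/L × 711,580 L = 7827 g cyanuric acid.
At 95% purity: 7827 / 0.95 = 8239 g product.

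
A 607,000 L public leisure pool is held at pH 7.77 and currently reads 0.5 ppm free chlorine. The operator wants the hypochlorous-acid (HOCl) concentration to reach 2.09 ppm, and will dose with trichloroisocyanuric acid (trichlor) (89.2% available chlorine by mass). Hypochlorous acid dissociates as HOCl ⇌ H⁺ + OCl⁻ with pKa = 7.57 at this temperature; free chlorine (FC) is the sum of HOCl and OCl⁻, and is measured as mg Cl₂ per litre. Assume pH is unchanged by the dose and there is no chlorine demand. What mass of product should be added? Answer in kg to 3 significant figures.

[OCl⁻]/[HOCl] = 10^(pH − pKa) = 10^(7.77 − 7.57) = 1.585; fraction as HOCl = 1/(1 + 1.585) = 0.3869.
Free chlorine required for 2.09 ppm HOCl: 2.09 / 0.3869 = 5.402 ppm.
FC to add: 5.402 − 0.5 = 4.902 mg/L as Cl₂.
Cl₂ equivalent: 4.902 mg/L × 607,000 L = 2976 g.
Product at 89.2% available Cl: 2976 / 0.892 = 3336 g.

3.34 kg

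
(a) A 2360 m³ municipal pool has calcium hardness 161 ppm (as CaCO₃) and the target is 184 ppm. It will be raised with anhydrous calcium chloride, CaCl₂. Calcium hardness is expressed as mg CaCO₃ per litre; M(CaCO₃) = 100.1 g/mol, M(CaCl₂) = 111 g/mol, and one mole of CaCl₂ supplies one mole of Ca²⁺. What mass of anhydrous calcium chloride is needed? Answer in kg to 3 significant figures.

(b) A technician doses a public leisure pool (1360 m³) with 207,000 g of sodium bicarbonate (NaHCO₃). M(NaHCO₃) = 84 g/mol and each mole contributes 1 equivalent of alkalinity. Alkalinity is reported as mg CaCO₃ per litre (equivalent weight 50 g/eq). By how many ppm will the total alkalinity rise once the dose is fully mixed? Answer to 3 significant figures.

(a) Volume: 2360 m³ = 2,360,000 L.
(a) Hardness to add: (184 − 161) = 23 mg/L as CaCO₃ × 2,360,000 L = 54,280 g as CaCO₃.
(a) Moles of Ca²⁺ (1 mol Ca²⁺ ≡ 1 mol CaCO₃): 54,280 / 100.1 g/mol = 542.3 mol.
(a) Mass of CaCl₂: 542.3 × 111 = 60,190 g.

(b) Volume: 1360 m³ = 1,360,000 L.
(b) Moles of NaHCO₃: 207,000 g ÷ 84 g/mol = 2464 mol → 2464 eq of alkalinity.
(b) As CaCO₃: 2464 eq × 50 g/eq = 123,200 g.
(b) Rise: 123,200 g / 1,360,000 L × 1000 = 90.6 mg/L.

(a) 60.2 kg; (b) 90.6 ppm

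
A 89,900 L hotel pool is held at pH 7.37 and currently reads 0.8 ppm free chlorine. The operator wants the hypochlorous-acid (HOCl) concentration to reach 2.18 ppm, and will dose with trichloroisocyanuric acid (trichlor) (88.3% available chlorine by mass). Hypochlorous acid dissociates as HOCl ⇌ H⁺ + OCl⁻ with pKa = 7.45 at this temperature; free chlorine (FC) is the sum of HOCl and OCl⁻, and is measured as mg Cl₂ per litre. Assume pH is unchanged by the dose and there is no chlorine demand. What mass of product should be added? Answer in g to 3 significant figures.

325 g

[OCl⁻]/[HOCl] = 10^(pH − pKa) = 10^(7.37 − 7.45) = 0.8318; fraction as HOCl = 1/(1 + 0.8318) = 0.5459.
Free chlorine required for 2.18 ppm HOCl: 2.18 / 0.5459 = 3.993 ppm.
FC to add: 3.993 − 0.8 = 3.193 mg/L as Cl₂.
Cl₂ equivalent: 3.193 mg/L × 89,900 L = 287.1 g.
Product at 88.3% available Cl: 287.1 / 0.883 = 325.1 g.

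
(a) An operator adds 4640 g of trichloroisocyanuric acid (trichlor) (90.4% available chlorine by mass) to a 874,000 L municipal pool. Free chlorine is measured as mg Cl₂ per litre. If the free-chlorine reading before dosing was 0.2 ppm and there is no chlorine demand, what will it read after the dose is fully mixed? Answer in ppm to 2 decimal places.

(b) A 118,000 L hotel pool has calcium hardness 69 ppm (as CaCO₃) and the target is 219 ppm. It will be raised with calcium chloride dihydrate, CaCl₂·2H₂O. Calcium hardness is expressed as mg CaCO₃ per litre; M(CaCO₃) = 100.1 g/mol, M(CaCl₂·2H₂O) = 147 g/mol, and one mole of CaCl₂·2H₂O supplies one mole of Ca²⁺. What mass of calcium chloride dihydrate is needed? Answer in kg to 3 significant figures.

(a) 5.00 ppm; (b) 26.0 kg

(a) Available chlorine delivered: 4640 g × 0.904 = 4195 g as Cl₂.
(a) Concentration rise: 4195 g / 874,000 L = 4.799 mg/L = 4.80 ppm.
(a) Final FC: 0.2 + 4.80 = 5.00 ppm.

(b) Hardness to add: (219 − 69) = 150 mg/L as CaCO₃ × 118,000 L = 17,700 g as CaCO₃.
(b) Moles of Ca²⁺ (1 mol Ca²⁺ ≡ 1 mol CaCO₃): 17,700 / 100.1 g/mol = 176.8 mol.
(b) Mass of CaCl₂·2H₂O: 176.8 × 147 = 25,990 g.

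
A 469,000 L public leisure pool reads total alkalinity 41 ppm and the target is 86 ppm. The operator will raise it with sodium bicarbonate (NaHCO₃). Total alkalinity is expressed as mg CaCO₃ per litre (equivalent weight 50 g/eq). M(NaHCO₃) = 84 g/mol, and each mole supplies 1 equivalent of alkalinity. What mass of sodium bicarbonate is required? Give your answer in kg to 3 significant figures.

Alkalinity to add: (86 − 41) = 45 mg/L as CaCO₃ × 469,000 L = 21,100 g as CaCO₃.
Equivalents: 21,100 g ÷ 50 g/eq = 422.1 eq.
NaHCO₃ supplies 1 eq per mole → 422.1 mol.
Mass: 422.1 mol × 84 g/mol = 35,460 g.

35.5 kg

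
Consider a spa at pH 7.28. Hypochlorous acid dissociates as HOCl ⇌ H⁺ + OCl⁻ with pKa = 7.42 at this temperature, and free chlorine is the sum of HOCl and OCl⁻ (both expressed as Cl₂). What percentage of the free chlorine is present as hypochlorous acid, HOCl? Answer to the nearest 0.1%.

58.0%

[OCl⁻]/[HOCl] = 10^(pH − pKa) = 10^(7.28 − 7.42) = 10^-0.14 = 0.7244.
Fraction as HOCl = 1 / (1 + 0.7244) = 0.5799.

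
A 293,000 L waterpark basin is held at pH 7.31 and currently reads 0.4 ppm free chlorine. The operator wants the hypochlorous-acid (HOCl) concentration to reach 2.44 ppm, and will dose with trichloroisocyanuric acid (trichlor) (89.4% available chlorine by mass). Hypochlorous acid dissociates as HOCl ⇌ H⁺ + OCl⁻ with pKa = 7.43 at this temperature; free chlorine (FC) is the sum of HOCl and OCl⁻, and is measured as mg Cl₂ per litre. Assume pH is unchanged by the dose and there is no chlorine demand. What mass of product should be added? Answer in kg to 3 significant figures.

[OCl⁻]/[HOCl] = 10^(pH − pKa) = 10^(7.31 − 7.43) = 0.7586; fraction as HOCl = 1/(1 + 0.7586) = 0.5686.
Free chlorine required for 2.44 ppm HOCl: 2.44 / 0.5686 = 4.291 ppm.
FC to add: 4.291 − 0.4 = 3.891 mg/L as Cl₂.
Cl₂ equivalent: 3.891 mg/L × 293,000 L = 1140 g.
Product at 89.4% available Cl: 1140 / 0.894 = 1275 g.

1.28 kg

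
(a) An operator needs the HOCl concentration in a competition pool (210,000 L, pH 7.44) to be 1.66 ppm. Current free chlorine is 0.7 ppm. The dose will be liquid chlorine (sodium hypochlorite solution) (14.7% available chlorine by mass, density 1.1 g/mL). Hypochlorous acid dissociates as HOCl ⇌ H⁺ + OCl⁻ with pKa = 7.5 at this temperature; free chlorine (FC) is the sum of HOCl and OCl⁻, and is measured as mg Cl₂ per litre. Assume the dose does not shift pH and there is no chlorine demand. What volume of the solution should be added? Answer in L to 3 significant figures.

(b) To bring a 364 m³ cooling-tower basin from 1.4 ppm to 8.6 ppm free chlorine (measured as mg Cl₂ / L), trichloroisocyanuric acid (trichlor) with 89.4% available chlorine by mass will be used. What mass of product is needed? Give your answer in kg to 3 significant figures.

(a) [OCl⁻]/[HOCl] = 10^(pH − pKa) = 10^(7.44 − 7.5) = 0.871; fraction as HOCl = 1/(1 + 0.871) = 0.5345.
(a) Free chlorine required for 1.66 ppm HOCl: 1.66 / 0.5345 = 3.106 ppm.
(a) FC to add: 3.106 − 0.7 = 2.406 mg/L as Cl₂.
(a) Cl₂ equivalent: 2.406 mg/L × 210,000 L = 505.2 g.
(a) Product at 14.7% available Cl: 505.2 / 0.147 = 3437 g.
(a) Volume: 3437 g ÷ 1.1 g/mL = 3124 mL.

(b) Volume: 364 m³ = 364,000 L.
(b) Chlorine deficit: 8.6 − 1.4 = 7.2 ppm = 7.2 mg/L as Cl₂.
(b) Cl₂ equivalent needed: 7.2 mg/L × 364,000 L = 2,621,000 mg = 2621 g.
(b) Product at 89.4% available chlorine: 2621 / 0.894 = 2932 g.

(a) 3.12 L; (b) 2.93 kg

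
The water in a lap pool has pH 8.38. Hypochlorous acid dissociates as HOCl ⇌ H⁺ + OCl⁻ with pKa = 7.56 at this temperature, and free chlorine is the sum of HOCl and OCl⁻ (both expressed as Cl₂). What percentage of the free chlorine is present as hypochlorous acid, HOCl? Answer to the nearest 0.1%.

[OCl⁻]/[HOCl] = 10^(pH − pKa) = 10^(8.38 − 7.56) = 10^0.82 = 6.607.
Fraction as HOCl = 1 / (1 + 6.607) = 0.1315.

13.1%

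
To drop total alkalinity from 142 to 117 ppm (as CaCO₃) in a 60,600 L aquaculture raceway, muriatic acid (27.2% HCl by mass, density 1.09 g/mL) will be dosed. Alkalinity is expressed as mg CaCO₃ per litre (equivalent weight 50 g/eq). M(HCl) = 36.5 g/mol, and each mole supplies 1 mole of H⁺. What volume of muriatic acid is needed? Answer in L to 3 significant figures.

3.73 L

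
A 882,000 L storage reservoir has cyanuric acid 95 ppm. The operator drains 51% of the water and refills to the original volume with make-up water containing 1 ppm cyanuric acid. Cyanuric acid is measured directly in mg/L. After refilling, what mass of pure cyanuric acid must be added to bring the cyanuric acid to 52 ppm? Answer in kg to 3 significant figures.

After draining 51% and refilling: 95 × 0.49 + 1 × 0.51 = 47.06 ppm.
Deficit to target: 52 − 47.06 = 4.94 mg/L.
Mass: 4.94 mg/L × 882,000 L = 4357 g cyanuric acid.

4.36 kg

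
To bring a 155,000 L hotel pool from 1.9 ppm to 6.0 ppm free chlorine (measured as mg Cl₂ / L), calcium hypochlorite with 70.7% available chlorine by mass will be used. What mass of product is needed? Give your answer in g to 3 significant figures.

899 g

Chlorine deficit: 6.0 − 1.9 = 4.1 ppm = 4.1 mg/L as Cl₂.
Cl₂ equivalent needed: 4.1 mg/L × 155,000 L = 635,500 mg = 635.5 g.
Product at 70.7% available chlorine: 635.5 / 0.707 = 898.9 g.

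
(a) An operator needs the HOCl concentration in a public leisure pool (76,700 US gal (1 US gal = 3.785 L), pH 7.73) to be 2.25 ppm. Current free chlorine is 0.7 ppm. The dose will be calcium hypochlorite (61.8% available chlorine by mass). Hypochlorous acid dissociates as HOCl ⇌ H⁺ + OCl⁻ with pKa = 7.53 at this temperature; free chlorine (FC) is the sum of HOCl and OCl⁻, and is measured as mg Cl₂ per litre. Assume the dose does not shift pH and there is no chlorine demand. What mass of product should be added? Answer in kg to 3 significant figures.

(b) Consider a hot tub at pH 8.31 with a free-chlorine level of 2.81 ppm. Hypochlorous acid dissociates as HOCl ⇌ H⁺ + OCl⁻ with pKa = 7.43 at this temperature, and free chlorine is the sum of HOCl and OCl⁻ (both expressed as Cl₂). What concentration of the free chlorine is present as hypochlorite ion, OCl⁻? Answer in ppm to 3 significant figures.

(a) 2.40 kg; (b) 2.48 ppm

(a) Volume: 76,700 US gal × 3.785 L/gal = 290,310 L.
(a) [OCl⁻]/[HOCl] = 10^(pH − pKa) = 10^(7.73 − 7.53) = 1.585; fraction as HOCl = 1/(1 + 1.585) = 0.3869.
(a) Free chlorine required for 2.25 ppm HOCl: 2.25 / 0.3869 = 5.816 ppm.
(a) FC to add: 5.816 − 0.7 = 5.116 mg/L as Cl₂.
(a) Cl₂ equivalent: 5.116 mg/L × 290,310 L = 1485 g.
(a) Product at 61.8% available Cl: 1485 / 0.618 = 2403 g.

(b) [OCl⁻]/[HOCl] = 10^(pH − pKa) = 10^(8.31 − 7.43) = 10^0.88 = 7.586.
(b) Fraction as HOCl = 1 / (1 + 7.586) = 0.1165.
(b) OCl⁻ = (1 − 0.1165) × 2.81 ppm = 2.483 ppm.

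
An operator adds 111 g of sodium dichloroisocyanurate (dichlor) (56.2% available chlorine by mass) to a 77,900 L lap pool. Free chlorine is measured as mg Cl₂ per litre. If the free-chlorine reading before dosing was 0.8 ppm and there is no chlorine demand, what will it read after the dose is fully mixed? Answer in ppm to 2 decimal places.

1.60 ppm

Available chlorine delivered: 111 g × 0.562 = 62.38 g as Cl₂.
Concentration rise: 62.38 g / 77,900 L = 0.8008 mg/L = 0.80 ppm.
Final FC: 0.8 + 0.80 = 1.60 ppm.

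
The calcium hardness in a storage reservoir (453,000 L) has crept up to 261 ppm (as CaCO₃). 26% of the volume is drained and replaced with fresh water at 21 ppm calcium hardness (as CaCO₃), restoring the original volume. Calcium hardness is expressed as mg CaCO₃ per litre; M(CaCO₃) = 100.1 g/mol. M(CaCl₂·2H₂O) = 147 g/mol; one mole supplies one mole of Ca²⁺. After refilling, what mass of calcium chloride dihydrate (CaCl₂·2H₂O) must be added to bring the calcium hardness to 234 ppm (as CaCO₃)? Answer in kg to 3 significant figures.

23.5 kg

After draining 26% and refilling: 261 × 0.74 + 21 × 0.26 = 198.6 ppm.
Deficit to target: 234 − 198.6 = 35.4 mg/L.
As CaCO₃: 35.4 mg/L × 453,000 L = 16,040 g; ÷ 100.1 = 160.2 mol Ca²⁺.
Mass: 160.2 × 147 = 23,550 g.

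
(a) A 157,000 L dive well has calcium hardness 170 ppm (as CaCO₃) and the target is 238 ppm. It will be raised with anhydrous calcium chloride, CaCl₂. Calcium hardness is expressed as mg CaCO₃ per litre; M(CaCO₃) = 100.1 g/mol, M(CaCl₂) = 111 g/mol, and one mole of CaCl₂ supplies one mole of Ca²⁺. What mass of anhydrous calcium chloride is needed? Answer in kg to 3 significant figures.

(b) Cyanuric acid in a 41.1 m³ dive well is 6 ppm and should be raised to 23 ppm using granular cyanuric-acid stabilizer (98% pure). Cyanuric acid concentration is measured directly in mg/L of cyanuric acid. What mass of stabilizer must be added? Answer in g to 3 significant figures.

(a) Hardness to add: (238 − 170) = 68 mg/L as CaCO₃ × 157,000 L = 10,680 g as CaCO₃.
(a) Moles of Ca²⁺ (1 mol Ca²⁺ ≡ 1 mol CaCO₃): 10,680 / 100.1 g/mol = 106.7 mol.
(a) Mass of CaCl₂: 106.7 × 111 = 11,840 g.

(b) Volume: 41.1 m³ = 41,100 L.
(b) CYA to add: (23 − 6) = 17 mg/L × 41,100 L = 698.7 g cyanuric acid.
(b) At 98% purity: 698.7 / 0.98 = 713 g product.

(a) 11.8 kg; (b) 713 g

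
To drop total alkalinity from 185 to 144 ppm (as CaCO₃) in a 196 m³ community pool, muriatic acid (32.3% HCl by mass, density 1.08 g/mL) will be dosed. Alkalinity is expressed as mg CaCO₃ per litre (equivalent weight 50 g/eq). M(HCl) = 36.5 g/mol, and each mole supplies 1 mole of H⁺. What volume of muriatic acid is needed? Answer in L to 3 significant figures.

16.8 L

Volume: 196 m³ = 196,000 L.
Alkalinity to neutralize: (185 − 144) = 41 mg/L as CaCO₃ × 196,000 L = 8036 g as CaCO₃.
Equivalents of H⁺ required: 8036 ÷ 50 g/eq = 160.7 eq = 160.7 mol HCl.
Mass of HCl: 160.7 × 36.5 = 5866 g.
Mass of 32.3% solution: 5866 / 0.323 = 18,160 g.
Volume: 18,160 g ÷ 1.08 g/mL = 16,820 mL.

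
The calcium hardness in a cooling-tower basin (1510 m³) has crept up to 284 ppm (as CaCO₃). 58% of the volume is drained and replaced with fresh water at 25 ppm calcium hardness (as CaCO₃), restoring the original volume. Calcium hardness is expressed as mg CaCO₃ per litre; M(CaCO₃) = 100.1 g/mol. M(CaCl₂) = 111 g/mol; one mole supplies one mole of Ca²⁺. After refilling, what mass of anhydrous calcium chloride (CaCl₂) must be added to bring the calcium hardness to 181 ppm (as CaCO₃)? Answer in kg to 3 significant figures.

Volume: 1510 m³ = 1,510,000 L.
After draining 58% and refilling: 284 × 0.42 + 25 × 0.58 = 133.78 ppm.
Deficit to target: 181 − 133.78 = 47.22 mg/L.
As CaCO₃: 47.22 mg/L × 1,510,000 L = 71,300 g; ÷ 100.1 = 712.3 mol Ca²⁺.
Mass: 712.3 × 111 = 79,070 g.

79.1 kg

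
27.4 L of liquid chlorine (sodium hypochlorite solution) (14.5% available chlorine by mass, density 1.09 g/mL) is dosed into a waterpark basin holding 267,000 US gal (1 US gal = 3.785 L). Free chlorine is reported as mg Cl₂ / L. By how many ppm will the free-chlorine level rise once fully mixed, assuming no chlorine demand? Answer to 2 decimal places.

Volume: 267,000 US gal × 3.785 L/gal = 1,010,595 L.
Mass of solution: 27.4 L × 1000 mL/L × 1.09 g/mL = 29,870 g.
Available chlorine delivered: 29,870 g × 0.145 = 4331 g as Cl₂.
Concentration rise: 4331 g / 1,010,595 L = 4.285 mg/L = 4.29 ppm.

4.29 ppm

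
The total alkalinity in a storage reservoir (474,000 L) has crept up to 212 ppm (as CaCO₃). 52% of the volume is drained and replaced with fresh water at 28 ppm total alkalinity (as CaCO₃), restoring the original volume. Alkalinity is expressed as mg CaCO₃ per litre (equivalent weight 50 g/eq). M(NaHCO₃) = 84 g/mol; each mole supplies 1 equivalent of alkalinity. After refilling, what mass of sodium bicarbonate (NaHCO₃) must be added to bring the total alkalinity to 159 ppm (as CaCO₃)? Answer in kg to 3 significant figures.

After draining 52% and refilling: 212 × 0.48 + 28 × 0.52 = 116.32 ppm.
Deficit to target: 159 − 116.32 = 42.68 mg/L.
As CaCO₃: 42.68 mg/L × 474,000 L = 20,230 g; ÷ 50 g/eq ÷ 1 = 404.6 mol NaHCO₃.
Mass: 404.6 × 84 = 33,990 g.

34.0 kg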